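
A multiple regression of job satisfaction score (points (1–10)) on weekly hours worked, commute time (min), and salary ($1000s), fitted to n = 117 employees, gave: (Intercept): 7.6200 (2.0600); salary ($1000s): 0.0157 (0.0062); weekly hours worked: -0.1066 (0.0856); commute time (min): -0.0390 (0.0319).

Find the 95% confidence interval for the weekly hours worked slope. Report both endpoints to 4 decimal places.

(-0.2762, 0.0630)

Read off: b = -0.1066, SE = 0.0856 for weekly hours worked.
df = n − k − 1 = 117 − 3 − 1 = 113.
t* = t_{0.025, 113} = 1.98118.
Margin = t* × SE = 1.98118 × 0.0856 = 0.169589.
CI: -0.1066 ± 0.169589 → (-0.2762, 0.0630).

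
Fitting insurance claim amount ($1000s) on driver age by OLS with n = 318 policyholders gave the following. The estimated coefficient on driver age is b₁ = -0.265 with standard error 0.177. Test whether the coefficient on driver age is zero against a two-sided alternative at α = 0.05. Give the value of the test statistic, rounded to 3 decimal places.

t = -1.497

H₀: β₁ = 0 vs H₁: β₁ ≠ 0.
t = (b₁ − β₁⁰)/SE = -0.265 / 0.177 = -1.497.
df = n − 2 = 318 − 2 = 316.
Two-sided p ≈ 0.1353, which is ≥ 0.05, so fail to reject H₀.
The data do not give significant evidence of an association between driver age and insurance claim amount.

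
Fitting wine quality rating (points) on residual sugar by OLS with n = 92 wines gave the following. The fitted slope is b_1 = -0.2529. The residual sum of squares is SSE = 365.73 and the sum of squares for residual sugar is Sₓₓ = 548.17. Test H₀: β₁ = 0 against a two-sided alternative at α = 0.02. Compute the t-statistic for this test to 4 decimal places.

MSE = SSE/(n − 2) = 365.73/90 = 4.06367.
SE(b_1) = √(MSE/Sₓₓ) = √(4.06367/548.17) = 0.0860997.
t = -0.2529 / 0.0860997 = -2.9373.
df = n − 2 = 90.
Two-sided p ≈ 0.0042, which is < 0.02, so reject H₀.
There is evidence that residual sugar is associated with wine quality rating.

t = -2.9373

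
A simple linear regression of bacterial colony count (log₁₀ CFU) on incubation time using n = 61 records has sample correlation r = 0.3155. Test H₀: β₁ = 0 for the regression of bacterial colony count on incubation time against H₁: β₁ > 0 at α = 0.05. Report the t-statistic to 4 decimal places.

t = r·√(n − 2)/√(1 − r²) = 0.3155·√59/√0.90046 = 2.5538.
df = n − 2 = 59.
One-sided p ≈ 0.0066, which is < 0.05, so reject H₀.
There is evidence of a linear association between incubation time and bacterial colony count.

t = 2.5538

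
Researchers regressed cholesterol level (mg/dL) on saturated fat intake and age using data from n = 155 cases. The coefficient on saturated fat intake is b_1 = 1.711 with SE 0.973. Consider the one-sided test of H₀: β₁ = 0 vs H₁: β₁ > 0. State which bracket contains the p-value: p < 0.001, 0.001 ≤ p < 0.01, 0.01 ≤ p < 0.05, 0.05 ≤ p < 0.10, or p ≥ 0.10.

t = 1.711 / 0.973 = 1.758.
df = n − k − 1 = 155 − 2 − 1 = 152.
One-sided p = P(T_{152} > t) ≈ 0.0403.
So 0.01 ≤ p < 0.05.

0.01 ≤ p < 0.05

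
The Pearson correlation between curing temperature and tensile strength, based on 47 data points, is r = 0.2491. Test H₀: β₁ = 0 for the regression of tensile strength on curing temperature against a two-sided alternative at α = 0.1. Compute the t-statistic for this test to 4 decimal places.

t = 1.7254

t = r·√(n − 2)/√(1 − r²) = 0.2491·√45/√0.937949 = 1.7254.
df = n − 2 = 45.
Two-sided p ≈ 0.0913, which is < 0.1, so reject H₀.
There is evidence of a linear association between curing temperature and tensile strength.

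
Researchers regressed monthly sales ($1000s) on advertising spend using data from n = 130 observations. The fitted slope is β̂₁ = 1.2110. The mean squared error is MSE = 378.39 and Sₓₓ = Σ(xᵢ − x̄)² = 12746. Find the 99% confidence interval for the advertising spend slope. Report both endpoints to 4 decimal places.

SE(β̂₁) = √(MSE/Sₓₓ) = √(378.39/12746) = 0.172299.
df = n − 2 = 128.
t* = t_{0.005, 128} = 2.614785.
Margin = t* × SE = 2.614785 × 0.172299 = 0.450525.
CI: 1.2110 ± 0.450525 → (0.7605, 1.6615).
With 99% confidence, each one-unit increase in advertising spend is associated with a change of between 0.7605 and 1.6615 $1000s in monthly sales.

(0.7605, 1.6615)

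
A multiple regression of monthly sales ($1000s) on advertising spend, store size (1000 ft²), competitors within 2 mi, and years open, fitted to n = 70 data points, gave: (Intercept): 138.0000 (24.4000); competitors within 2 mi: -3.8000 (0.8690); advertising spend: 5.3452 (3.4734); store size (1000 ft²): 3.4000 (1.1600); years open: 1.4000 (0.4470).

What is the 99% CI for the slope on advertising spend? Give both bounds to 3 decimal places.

Read off: b = 5.3452, SE = 3.4734 for advertising spend.
df = n − k − 1 = 70 − 4 − 1 = 65.
t* = t_{0.005, 65} = 2.653604.
Margin = t* × SE = 2.653604 × 3.4734 = 9.21703.
CI: 5.3452 ± 9.21703 → (-3.872, 14.562).

(-3.872, 14.562)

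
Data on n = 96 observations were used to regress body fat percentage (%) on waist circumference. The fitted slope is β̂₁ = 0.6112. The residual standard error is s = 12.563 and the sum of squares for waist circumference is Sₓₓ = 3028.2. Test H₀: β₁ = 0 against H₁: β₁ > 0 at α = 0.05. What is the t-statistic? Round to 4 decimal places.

SE(β̂₁) = s/√Sₓₓ = 12.563/√3028.2 = 0.228297.
t = 0.6112 / 0.228297 = 2.6772.
df = n − 2 = 94.
One-sided p ≈ 0.0044, which is < 0.05, so reject H₀.
There is evidence that the true slope on waist circumference is positive.

t = 2.6772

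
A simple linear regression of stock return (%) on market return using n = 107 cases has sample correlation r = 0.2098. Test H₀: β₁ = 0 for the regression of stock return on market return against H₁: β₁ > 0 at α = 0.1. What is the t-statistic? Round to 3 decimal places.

t = r·√(n − 2)/√(1 − r²) = 0.2098·√105/√0.955984 = 2.199.
df = n − 2 = 105.
One-sided p ≈ 0.0150, which is < 0.1, so reject H₀.
There is evidence of a linear association between market return and stock return.

t = 2.199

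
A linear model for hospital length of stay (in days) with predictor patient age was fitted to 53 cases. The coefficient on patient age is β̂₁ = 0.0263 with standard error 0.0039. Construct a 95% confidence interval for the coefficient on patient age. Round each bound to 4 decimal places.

(0.0185, 0.0341)

df = n − 2 = 53 − 2 = 51.
t* = t_{0.025, 51} = 2.007584.
Margin = t* × SE = 2.007584 × 0.0039 = 0.007830.
CI: 0.0263 ± 0.007830 → (0.0185, 0.0341).
With 95% confidence, each one-unit increase in patient age is associated with a change of between 0.0185 and 0.0341 days in hospital length of stay.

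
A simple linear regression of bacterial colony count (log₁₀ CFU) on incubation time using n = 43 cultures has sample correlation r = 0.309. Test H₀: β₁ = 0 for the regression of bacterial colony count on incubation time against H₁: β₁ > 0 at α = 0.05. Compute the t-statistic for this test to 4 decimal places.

t = 2.0804

t = r·√(n − 2)/√(1 − r²) = 0.309·√41/√0.904519 = 2.0804.
df = n − 2 = 41.
One-sided p ≈ 0.0219, which is < 0.05, so reject H₀.
There is evidence of a linear association between incubation time and bacterial colony count.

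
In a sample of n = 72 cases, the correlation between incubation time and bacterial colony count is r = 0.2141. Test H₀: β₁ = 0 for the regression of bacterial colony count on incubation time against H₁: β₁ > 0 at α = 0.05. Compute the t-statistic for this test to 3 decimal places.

t = r·√(n − 2)/√(1 − r²) = 0.2141·√70/√0.954161 = 1.834.
df = n − 2 = 70.
One-sided p ≈ 0.0355, which is < 0.05, so reject H₀.
There is evidence of a linear association between incubation time and bacterial colony count.

t = 1.834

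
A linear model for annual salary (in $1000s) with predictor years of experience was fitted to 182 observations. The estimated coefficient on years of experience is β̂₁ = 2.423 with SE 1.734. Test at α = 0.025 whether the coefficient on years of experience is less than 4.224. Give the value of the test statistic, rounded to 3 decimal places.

H₀: β₁ = 4.224 vs H₁: β₁ < 4.224.
t = (β̂₁ − β₁⁰)/SE = (2.423 − 4.224) / 1.734 = -1.039.
df = n − 2 = 182 − 2 = 180.
One-sided p ≈ 0.1502, which is ≥ 0.025, so fail to reject H₀.
The data do not give significant evidence that the true slope on years of experience is below 4.224 $1000s per unit.

t = -1.039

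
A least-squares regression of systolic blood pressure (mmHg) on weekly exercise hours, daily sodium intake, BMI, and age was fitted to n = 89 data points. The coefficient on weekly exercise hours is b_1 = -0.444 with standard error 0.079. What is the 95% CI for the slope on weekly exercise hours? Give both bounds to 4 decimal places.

(-0.6011, -0.2869)

df = n − k − 1 = 89 − 4 − 1 = 84.
t* = t_{0.025, 84} = 1.98861.
Margin = t* × SE = 1.98861 × 0.079 = 0.157100.
CI: -0.444 ± 0.157100 → (-0.6011, -0.2869).
With 95% confidence, each one-unit increase in weekly exercise hours is associated with a change of between -0.6011 and -0.2869 mmHg in systolic blood pressure, holding the other predictors fixed.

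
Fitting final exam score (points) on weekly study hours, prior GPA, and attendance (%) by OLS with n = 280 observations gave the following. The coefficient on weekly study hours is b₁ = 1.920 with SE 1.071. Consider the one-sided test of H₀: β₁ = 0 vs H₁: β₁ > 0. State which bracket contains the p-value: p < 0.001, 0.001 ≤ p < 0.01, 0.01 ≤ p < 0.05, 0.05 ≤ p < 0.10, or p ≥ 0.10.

0.01 ≤ p < 0.05

t = 1.920 / 1.071 = 1.793.
df = n − k − 1 = 280 − 3 − 1 = 276.
One-sided p = P(T_{276} > t) ≈ 0.0371.
So 0.01 ≤ p < 0.05.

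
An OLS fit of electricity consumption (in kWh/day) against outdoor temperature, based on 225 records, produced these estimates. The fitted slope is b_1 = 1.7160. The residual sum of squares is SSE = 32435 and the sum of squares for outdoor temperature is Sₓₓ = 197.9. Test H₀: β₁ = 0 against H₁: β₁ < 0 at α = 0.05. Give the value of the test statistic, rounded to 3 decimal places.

MSE = SSE/(n − 2) = 32435/223 = 145.448.
SE(b_1) = √(MSE/Sₓₓ) = √(145.448/197.9) = 0.857298.
t = 1.7160 / 0.857298 = 2.002.
df = n − 2 = 223.
One-sided p ≈ 0.9767, which is ≥ 0.05, so fail to reject H₀.
The data do not give significant evidence that the true slope on outdoor temperature is negative.

t = 2.002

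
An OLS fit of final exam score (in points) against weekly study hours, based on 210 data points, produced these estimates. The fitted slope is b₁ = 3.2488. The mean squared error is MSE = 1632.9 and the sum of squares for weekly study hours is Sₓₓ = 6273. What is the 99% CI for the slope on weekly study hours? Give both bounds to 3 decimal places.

(1.922, 4.575)

SE(b₁) = √(MSE/Sₓₓ) = √(1632.9/6273) = 0.510202.
df = n − 2 = 208.
t* = t_{0.005, 208} = 2.599672.
Margin = t* × SE = 2.599672 × 0.510202 = 1.32636.
CI: 3.2488 ± 1.32636 → (1.922, 4.575).
With 99% confidence, each one-unit increase in weekly study hours is associated with a change of between 1.922 and 4.575 points in final exam score.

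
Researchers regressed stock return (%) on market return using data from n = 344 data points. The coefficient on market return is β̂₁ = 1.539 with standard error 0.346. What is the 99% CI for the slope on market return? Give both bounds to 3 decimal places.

df = n − 2 = 344 − 2 = 342.
t* = t_{0.005, 342} = 2.590281.
Margin = t* × SE = 2.590281 × 0.346 = 0.89624.
CI: 1.539 ± 0.89624 → (0.643, 2.435).
With 99% confidence, each one-unit increase in market return is associated with a change of between 0.643 and 2.435 % in stock return.

(0.643, 2.435)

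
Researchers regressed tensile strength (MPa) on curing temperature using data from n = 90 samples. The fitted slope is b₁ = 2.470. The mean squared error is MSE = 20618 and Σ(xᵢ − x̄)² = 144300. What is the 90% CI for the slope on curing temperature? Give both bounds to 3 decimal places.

(1.842, 3.098)

SE(b₁) = √(MSE/Sₓₓ) = √(20618/144300) = 0.377999.
df = n − 2 = 88.
t* = t_{0.05, 88} = 1.662354.
Margin = t* × SE = 1.662354 × 0.377999 = 0.62837.
CI: 2.470 ± 0.62837 → (1.842, 3.098).
With 90% confidence, each one-unit increase in curing temperature is associated with a change of between 1.842 and 3.098 MPa in tensile strength.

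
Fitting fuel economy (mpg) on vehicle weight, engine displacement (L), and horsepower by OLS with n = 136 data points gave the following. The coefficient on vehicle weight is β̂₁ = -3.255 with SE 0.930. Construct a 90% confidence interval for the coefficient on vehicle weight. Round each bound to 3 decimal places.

df = n − k − 1 = 136 − 3 − 1 = 132.
t* = t_{0.05, 132} = 1.656479.
Margin = t* × SE = 1.656479 × 0.930 = 1.54053.
CI: -3.255 ± 1.54053 → (-4.796, -1.714).
With 90% confidence, each one-unit increase in vehicle weight is associated with a change of between -4.796 and -1.714 mpg in fuel economy, holding the other predictors fixed.

(-4.796, -1.714)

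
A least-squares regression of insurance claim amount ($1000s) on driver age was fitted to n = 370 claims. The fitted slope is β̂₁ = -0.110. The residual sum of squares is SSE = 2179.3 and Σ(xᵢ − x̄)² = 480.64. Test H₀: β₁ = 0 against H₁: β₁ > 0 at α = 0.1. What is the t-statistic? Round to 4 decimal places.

t = -0.9910

MSE = SSE/(n − 2) = 2179.3/368 = 5.92201.
SE(β̂₁) = √(MSE/Sₓₓ) = √(5.92201/480.64) = 0.111.
t = -0.110 / 0.111 = -0.9910.
df = n − 2 = 368.
One-sided p ≈ 0.8388, which is ≥ 0.1, so fail to reject H₀.
The data do not give significant evidence that the true slope on driver age is positive.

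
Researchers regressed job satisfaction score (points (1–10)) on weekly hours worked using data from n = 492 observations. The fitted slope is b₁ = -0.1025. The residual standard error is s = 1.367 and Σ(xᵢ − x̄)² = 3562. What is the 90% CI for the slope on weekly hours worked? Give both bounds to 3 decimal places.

(-0.140, -0.065)

SE(b₁) = s/√Sₓₓ = 1.367/√3562 = 0.0229045.
df = n − 2 = 490.
t* = t_{0.05, 490} = 1.647969.
Margin = t* × SE = 1.647969 × 0.0229045 = 0.03775.
CI: -0.1025 ± 0.03775 → (-0.140, -0.065).
With 90% confidence, each one-unit increase in weekly hours worked is associated with a change of between -0.140 and -0.065 points (1–10) in job satisfaction score.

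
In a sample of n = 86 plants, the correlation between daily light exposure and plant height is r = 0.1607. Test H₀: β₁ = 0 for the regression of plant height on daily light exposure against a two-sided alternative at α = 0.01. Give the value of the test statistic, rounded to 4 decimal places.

t = r·√(n − 2)/√(1 − r²) = 0.1607·√84/√0.974176 = 1.4922.
df = n − 2 = 84.
Two-sided p ≈ 0.1394, which is ≥ 0.01, so fail to reject H₀.
The data do not give significant evidence of a linear association between daily light exposure and plant height.

t = 1.4922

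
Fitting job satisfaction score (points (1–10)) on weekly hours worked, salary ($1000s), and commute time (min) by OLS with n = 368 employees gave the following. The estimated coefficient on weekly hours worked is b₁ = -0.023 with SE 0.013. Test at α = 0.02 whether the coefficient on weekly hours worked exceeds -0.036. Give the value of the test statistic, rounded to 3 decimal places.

t = 1.000

H₀: β₁ = -0.036 vs H₁: β₁ > -0.036.
t = (b₁ − β₁⁰)/SE = (-0.023 − (-0.036)) / 0.013 = 1.000.
df = n − k − 1 = 368 − 3 − 1 = 364.
One-sided p ≈ 0.1590, which is ≥ 0.02, so fail to reject H₀.
The data do not give significant evidence that the true slope on weekly hours worked exceeds -0.036 points (1–10) per unit, holding the other predictors fixed.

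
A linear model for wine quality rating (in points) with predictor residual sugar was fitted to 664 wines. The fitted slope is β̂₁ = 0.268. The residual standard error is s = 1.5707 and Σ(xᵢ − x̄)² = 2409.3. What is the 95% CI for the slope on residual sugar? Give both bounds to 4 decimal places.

SE(β̂₁) = s/√Sₓₓ = 1.5707/√2409.3 = 0.0319998.
df = n − 2 = 662.
t* = t_{0.025, 662} = 1.963554.
Margin = t* × SE = 1.963554 × 0.0319998 = 0.062833.
CI: 0.268 ± 0.062833 → (0.2052, 0.3308).
With 95% confidence, each one-unit increase in residual sugar is associated with a change of between 0.2052 and 0.3308 points in wine quality rating.

(0.2052, 0.3308)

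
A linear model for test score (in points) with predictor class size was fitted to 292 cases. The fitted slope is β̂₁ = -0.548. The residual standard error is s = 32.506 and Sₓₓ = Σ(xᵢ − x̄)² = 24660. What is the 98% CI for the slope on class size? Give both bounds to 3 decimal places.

(-1.032, -0.064)

SE(β̂₁) = s/√Sₓₓ = 32.506/√24660 = 0.206998.
df = n − 2 = 290.
t* = t_{0.01, 290} = 2.339275.
Margin = t* × SE = 2.339275 × 0.206998 = 0.48423.
CI: -0.548 ± 0.48423 → (-1.032, -0.064).
With 98% confidence, each one-unit increase in class size is associated with a change of between -1.032 and -0.064 points in test score.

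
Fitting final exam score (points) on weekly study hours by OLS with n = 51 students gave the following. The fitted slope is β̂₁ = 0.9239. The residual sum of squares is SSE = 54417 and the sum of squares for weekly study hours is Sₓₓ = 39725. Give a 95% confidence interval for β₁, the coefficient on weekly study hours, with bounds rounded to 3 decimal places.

(0.588, 1.260)

MSE = SSE/(n − 2) = 54417/49 = 1110.55.
SE(β̂₁) = √(MSE/Sₓₓ) = √(1110.55/39725) = 0.1672.
df = n − 2 = 49.
t* = t_{0.025, 49} = 2.009575.
Margin = t* × SE = 2.009575 × 0.1672 = 0.33600.
CI: 0.9239 ± 0.33600 → (0.588, 1.260).
With 95% confidence, each one-unit increase in weekly study hours is associated with a change of between 0.588 and 1.260 points in final exam score.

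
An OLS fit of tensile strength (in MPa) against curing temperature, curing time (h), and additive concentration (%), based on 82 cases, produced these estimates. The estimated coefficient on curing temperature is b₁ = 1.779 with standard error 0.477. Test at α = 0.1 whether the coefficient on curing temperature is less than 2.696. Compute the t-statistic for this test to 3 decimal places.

t = -1.922

H₀: β₁ = 2.696 vs H₁: β₁ < 2.696.
t = (b₁ − β₁⁰)/SE = (1.779 − 2.696) / 0.477 = -1.922.
df = n − k − 1 = 82 − 3 − 1 = 78.
One-sided p ≈ 0.0291, which is < 0.1, so reject H₀.
There is evidence that the true slope on curing temperature is below 2.696 MPa per unit, holding the other predictors fixed.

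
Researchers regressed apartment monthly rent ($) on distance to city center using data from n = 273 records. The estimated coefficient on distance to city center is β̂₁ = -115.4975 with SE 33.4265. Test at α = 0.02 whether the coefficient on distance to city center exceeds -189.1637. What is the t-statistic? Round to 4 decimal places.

H₀: β₁ = -189.1637 vs H₁: β₁ > -189.1637.
t = (β̂₁ − β₁⁰)/SE = (-115.4975 − (-189.1637)) / 33.4265 = 2.2038.
df = n − 2 = 273 − 2 = 271.
One-sided p ≈ 0.0142, which is < 0.02, so reject H₀.
There is evidence that the true slope on distance to city center exceeds -189.1637 $ per unit.

t = 2.2038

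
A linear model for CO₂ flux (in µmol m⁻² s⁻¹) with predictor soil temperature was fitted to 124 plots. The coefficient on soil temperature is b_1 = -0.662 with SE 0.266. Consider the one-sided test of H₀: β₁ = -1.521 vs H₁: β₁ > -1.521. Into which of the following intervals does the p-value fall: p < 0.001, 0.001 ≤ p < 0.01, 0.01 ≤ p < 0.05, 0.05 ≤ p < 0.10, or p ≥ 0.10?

t = (-0.662 − (-1.521)) / 0.266 = 3.229.
df = n − 2 = 124 − 2 = 122.
One-sided p = P(T_{122} > t) ≈ 0.0008.
So p < 0.001.

p < 0.001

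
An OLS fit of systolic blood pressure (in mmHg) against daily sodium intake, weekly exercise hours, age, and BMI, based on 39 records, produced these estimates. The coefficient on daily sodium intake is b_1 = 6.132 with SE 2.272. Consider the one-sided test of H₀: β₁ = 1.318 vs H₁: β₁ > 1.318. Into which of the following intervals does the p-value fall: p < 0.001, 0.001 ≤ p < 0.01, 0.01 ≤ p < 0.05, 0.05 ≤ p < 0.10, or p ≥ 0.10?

t = (6.132 − 1.318) / 2.272 = 2.119.
df = n − k − 1 = 39 − 4 − 1 = 34.
One-sided p = P(T_{34} > t) ≈ 0.0207.
So 0.01 ≤ p < 0.05.

0.01 ≤ p < 0.05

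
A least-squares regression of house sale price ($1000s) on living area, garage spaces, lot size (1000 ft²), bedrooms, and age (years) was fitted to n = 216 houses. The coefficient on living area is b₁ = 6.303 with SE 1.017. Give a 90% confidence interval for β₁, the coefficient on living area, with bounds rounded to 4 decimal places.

(4.6228, 7.9832)

df = n − k − 1 = 216 − 5 − 1 = 210.
t* = t_{0.05, 210} = 1.652142.
Margin = t* × SE = 1.652142 × 1.017 = 1.680228.
CI: 6.303 ± 1.680228 → (4.6228, 7.9832).
With 90% confidence, each one-unit increase in living area is associated with a change of between 4.6228 and 7.9832 $1000s in house sale price, holding the other predictors fixed.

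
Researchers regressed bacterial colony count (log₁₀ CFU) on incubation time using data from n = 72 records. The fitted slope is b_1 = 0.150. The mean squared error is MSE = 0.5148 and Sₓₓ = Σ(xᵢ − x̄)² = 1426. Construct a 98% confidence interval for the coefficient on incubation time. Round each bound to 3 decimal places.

SE(b_1) = √(MSE/Sₓₓ) = √(0.5148/1426) = 0.0190003.
df = n − 2 = 70.
t* = t_{0.01, 70} = 2.380807.
Margin = t* × SE = 2.380807 × 0.0190003 = 0.04524.
CI: 0.150 ± 0.04524 → (0.105, 0.195).
With 98% confidence, each one-unit increase in incubation time is associated with a change of between 0.105 and 0.195 log₁₀ CFU in bacterial colony count.

(0.105, 0.195)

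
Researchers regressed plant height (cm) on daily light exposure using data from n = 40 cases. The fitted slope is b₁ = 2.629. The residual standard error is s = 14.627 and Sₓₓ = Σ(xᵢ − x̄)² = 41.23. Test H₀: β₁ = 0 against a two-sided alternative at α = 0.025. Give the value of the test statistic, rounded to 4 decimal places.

t = 1.1541

SE(b₁) = s/√Sₓₓ = 14.627/√41.23 = 2.27797.
t = 2.629 / 2.27797 = 1.1541.
df = n − 2 = 38.
Two-sided p ≈ 0.2557, which is ≥ 0.025, so fail to reject H₀.
The data do not give significant evidence of an association between daily light exposure and plant height.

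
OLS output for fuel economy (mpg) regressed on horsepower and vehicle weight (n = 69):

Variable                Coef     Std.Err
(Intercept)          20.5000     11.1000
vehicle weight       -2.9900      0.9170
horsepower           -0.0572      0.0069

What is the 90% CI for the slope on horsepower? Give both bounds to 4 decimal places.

Read off: b = -0.0572, SE = 0.0069 for horsepower.
df = n − k − 1 = 69 − 2 − 1 = 66.
t* = t_{0.05, 66} = 1.668271.
Margin = t* × SE = 1.668271 × 0.0069 = 0.011511.
CI: -0.0572 ± 0.011511 → (-0.0687, -0.0457).

(-0.0687, -0.0457)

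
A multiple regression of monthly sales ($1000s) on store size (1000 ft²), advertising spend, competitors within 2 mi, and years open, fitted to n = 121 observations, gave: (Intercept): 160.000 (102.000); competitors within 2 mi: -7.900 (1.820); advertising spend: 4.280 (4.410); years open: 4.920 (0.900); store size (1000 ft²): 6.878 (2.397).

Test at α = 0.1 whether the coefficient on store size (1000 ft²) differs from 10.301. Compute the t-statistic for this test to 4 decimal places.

t = -1.4280

Read off: b = 6.878, SE = 2.397 for store size (1000 ft²).
H₀: β₁ = 10.301 vs H₁: β₁ ≠ 10.301.
t = (6.878 − 10.301) / 2.397 = -1.4280.
df = n − k − 1 = 121 − 4 − 1 = 116.
Two-sided p ≈ 0.1560, which is ≥ 0.1, so fail to reject H₀.
The data are consistent with a true slope of 10.301 $1000s per unit of store size (1000 ft²), holding the other predictors fixed.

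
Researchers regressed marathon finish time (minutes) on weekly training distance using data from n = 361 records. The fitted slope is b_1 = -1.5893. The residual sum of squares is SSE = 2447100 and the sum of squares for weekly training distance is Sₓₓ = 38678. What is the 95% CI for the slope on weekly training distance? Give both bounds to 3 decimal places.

MSE = SSE/(n − 2) = 2447100/359 = 6816.43.
SE(b_1) = √(MSE/Sₓₓ) = √(6816.43/38678) = 0.419804.
df = n − 2 = 359.
t* = t_{0.025, 359} = 1.966594.
Margin = t* × SE = 1.966594 × 0.419804 = 0.82558.
CI: -1.5893 ± 0.82558 → (-2.415, -0.764).
With 95% confidence, each one-unit increase in weekly training distance is associated with a change of between -2.415 and -0.764 minutes in marathon finish time.

(-2.415, -0.764)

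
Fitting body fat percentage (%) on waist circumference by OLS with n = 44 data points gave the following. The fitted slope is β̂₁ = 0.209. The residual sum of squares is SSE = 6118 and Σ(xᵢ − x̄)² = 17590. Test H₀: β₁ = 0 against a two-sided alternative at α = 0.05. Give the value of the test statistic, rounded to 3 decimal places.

t = 2.297

MSE = SSE/(n − 2) = 6118/42 = 145.667.
SE(β̂₁) = √(MSE/Sₓₓ) = √(145.667/17590) = 0.0910012.
t = 0.209 / 0.0910012 = 2.297.
df = n − 2 = 42.
Two-sided p ≈ 0.0267, which is < 0.05, so reject H₀.
There is evidence that waist circumference is associated with body fat percentage.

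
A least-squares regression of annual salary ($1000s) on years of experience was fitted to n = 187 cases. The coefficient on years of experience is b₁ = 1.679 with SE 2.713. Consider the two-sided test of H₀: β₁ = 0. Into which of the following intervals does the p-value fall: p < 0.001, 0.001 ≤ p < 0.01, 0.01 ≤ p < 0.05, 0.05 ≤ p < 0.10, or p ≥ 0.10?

t = 1.679 / 2.713 = 0.619.
df = n − 2 = 187 − 2 = 185.
Two-sided p = 2·P(T_{185} > |t|) ≈ 0.5368.
So p ≥ 0.10.

p ≥ 0.10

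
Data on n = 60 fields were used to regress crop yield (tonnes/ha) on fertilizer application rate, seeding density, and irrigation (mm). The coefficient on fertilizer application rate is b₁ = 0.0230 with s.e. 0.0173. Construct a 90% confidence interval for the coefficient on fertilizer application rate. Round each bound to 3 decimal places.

(-0.006, 0.052)

df = n − k − 1 = 60 − 3 − 1 = 56.
t* = t_{0.05, 56} = 1.672522.
Margin = t* × SE = 1.672522 × 0.0173 = 0.02893.
CI: 0.0230 ± 0.02893 → (-0.006, 0.052).
With 90% confidence, each one-unit increase in fertilizer application rate is associated with a change of between -0.006 and 0.052 tonnes/ha in crop yield, holding the other predictors fixed.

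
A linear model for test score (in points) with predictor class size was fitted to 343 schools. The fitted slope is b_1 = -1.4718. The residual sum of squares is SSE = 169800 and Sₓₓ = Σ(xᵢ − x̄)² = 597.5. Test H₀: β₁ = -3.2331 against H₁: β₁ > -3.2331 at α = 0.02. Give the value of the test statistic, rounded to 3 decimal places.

t = 1.929

MSE = SSE/(n − 2) = 169800/341 = 497.947.
SE(b_1) = √(MSE/Sₓₓ) = √(497.947/597.5) = 0.912899.
t = (-1.4718 − (-3.2331)) / 0.912899 = 1.929.
df = n − 2 = 341.
One-sided p ≈ 0.0273, which is ≥ 0.02, so fail to reject H₀.
The data do not give significant evidence that the true slope on class size exceeds -3.2331 points per unit.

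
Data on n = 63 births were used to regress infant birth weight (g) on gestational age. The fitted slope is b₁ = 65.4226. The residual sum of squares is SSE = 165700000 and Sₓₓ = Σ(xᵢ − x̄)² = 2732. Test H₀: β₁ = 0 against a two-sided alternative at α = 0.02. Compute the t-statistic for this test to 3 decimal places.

MSE = SSE/(n − 2) = 165700000/61 = 2.71639e+06.
SE(b₁) = √(MSE/Sₓₓ) = √(2.71639e+06/2732) = 31.5323.
t = 65.4226 / 31.5323 = 2.075.
df = n − 2 = 61.
Two-sided p ≈ 0.0422, which is ≥ 0.02, so fail to reject H₀.
The data do not give significant evidence of an association between gestational age and infant birth weight.

t = 2.075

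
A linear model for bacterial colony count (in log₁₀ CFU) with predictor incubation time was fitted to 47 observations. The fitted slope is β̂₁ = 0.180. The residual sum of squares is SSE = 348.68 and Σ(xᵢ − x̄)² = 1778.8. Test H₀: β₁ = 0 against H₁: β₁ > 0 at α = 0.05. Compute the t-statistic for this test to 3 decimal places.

t = 2.727

MSE = SSE/(n − 2) = 348.68/45 = 7.74844.
SE(β̂₁) = √(MSE/Sₓₓ) = √(7.74844/1778.8) = 0.066.
t = 0.180 / 0.066 = 2.727.
df = n − 2 = 45.
One-sided p ≈ 0.0045, which is < 0.05, so reject H₀.
There is evidence that the true slope on incubation time is positive.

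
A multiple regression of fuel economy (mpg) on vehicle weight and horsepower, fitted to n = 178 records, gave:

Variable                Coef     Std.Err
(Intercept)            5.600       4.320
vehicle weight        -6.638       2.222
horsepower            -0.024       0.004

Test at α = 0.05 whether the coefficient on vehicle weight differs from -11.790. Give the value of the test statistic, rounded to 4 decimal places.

t = 2.3186

Read off: b = -6.638, SE = 2.222 for vehicle weight.
H₀: β₁ = -11.790 vs H₁: β₁ ≠ -11.790.
t = (-6.638 − (-11.790)) / 2.222 = 2.3186.
df = n − k − 1 = 178 − 2 − 1 = 175.
Two-sided p ≈ 0.0216, which is < 0.05, so reject H₀.
There is evidence that the true slope on vehicle weight differs from -11.790 mpg per unit, holding the other predictors fixed.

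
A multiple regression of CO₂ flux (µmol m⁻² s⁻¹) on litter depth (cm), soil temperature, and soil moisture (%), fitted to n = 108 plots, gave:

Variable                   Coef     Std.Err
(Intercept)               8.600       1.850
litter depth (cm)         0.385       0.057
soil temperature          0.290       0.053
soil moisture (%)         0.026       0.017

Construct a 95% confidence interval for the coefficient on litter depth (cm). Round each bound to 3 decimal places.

(0.272, 0.498)

Read off: b = 0.385, SE = 0.057 for litter depth (cm).
df = n − k − 1 = 108 − 3 − 1 = 104.
t* = t_{0.025, 104} = 1.983038.
Margin = t* × SE = 1.983038 × 0.057 = 0.11303.
CI: 0.385 ± 0.11303 → (0.272, 0.498).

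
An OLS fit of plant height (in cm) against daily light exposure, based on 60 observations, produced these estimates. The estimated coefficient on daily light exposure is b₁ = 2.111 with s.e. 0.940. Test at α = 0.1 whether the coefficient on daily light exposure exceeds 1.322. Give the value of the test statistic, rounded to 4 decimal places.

H₀: β₁ = 1.322 vs H₁: β₁ > 1.322.
t = (b₁ − β₁⁰)/SE = (2.111 − 1.322) / 0.940 = 0.8394.
df = n − 2 = 60 − 2 = 58.
One-sided p ≈ 0.2024, which is ≥ 0.1, so fail to reject H₀.
The data do not give significant evidence that the true slope on daily light exposure exceeds 1.322 cm per unit.

t = 0.8394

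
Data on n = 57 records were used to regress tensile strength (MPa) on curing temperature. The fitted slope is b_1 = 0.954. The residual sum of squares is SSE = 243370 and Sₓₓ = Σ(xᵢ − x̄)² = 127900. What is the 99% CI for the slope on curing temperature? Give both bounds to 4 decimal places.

(0.4577, 1.4503)

MSE = SSE/(n − 2) = 243370/55 = 4424.91.
SE(b_1) = √(MSE/Sₓₓ) = √(4424.91/127900) = 0.186002.
df = n − 2 = 55.
t* = t_{0.005, 55} = 2.668216.
Margin = t* × SE = 2.668216 × 0.186002 = 0.496293.
CI: 0.954 ± 0.496293 → (0.4577, 1.4503).
With 99% confidence, each one-unit increase in curing temperature is associated with a change of between 0.4577 and 1.4503 MPa in tensile strength.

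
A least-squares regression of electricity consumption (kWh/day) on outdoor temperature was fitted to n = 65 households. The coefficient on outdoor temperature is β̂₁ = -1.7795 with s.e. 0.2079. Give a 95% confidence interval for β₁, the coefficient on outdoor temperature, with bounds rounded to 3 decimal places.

df = n − 2 = 65 − 2 = 63.
t* = t_{0.025, 63} = 1.998341.
Margin = t* × SE = 1.998341 × 0.2079 = 0.41545.
CI: -1.7795 ± 0.41545 → (-2.195, -1.364).
With 95% confidence, each one-unit increase in outdoor temperature is associated with a change of between -2.195 and -1.364 kWh/day in electricity consumption.

(-2.195, -1.364)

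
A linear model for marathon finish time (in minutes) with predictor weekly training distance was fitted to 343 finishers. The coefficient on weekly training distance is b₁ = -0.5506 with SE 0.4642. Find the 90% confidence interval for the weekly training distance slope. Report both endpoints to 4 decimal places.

(-1.3162, 0.2150)

df = n − 2 = 343 − 2 = 341.
t* = t_{0.05, 341} = 1.649334.
Margin = t* × SE = 1.649334 × 0.4642 = 0.765621.
CI: -0.5506 ± 0.765621 → (-1.3162, 0.2150).
With 90% confidence, each one-unit increase in weekly training distance is associated with a change of between -1.3162 and 0.2150 minutes in marathon finish time.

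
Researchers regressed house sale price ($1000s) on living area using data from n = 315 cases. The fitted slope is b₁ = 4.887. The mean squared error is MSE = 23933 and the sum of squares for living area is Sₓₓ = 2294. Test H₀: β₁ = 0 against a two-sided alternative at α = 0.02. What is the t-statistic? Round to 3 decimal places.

t = 1.513

SE(b₁) = √(MSE/Sₓₓ) = √(23933/2294) = 3.23.
t = 4.887 / 3.23 = 1.513.
df = n − 2 = 313.
Two-sided p ≈ 0.1313, which is ≥ 0.02, so fail to reject H₀.
The data do not give significant evidence of an association between living area and house sale price.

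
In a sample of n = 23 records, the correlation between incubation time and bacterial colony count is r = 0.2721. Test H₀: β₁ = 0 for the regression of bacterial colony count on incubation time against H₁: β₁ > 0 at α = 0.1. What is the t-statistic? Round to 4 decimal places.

t = r·√(n − 2)/√(1 − r²) = 0.2721·√21/√0.925962 = 1.2958.
df = n − 2 = 21.
One-sided p ≈ 0.1046, which is ≥ 0.1, so fail to reject H₀.
The data do not give significant evidence of a linear association between incubation time and bacterial colony count.

t = 1.2958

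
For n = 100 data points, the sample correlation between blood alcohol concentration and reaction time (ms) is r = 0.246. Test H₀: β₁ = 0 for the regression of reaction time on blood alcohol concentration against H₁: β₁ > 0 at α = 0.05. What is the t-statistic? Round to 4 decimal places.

t = 2.5125

t = r·√(n − 2)/√(1 − r²) = 0.246·√98/√0.939484 = 2.5125.
df = n − 2 = 98.
One-sided p ≈ 0.0068, which is < 0.05, so reject H₀.
There is evidence of a linear association between blood alcohol concentration and reaction time.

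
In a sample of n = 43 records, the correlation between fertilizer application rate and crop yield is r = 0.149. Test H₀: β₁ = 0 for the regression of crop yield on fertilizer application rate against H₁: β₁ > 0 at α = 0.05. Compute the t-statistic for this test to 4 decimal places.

t = r·√(n − 2)/√(1 − r²) = 0.149·√41/√0.977799 = 0.9648.
df = n − 2 = 41.
One-sided p ≈ 0.1701, which is ≥ 0.05, so fail to reject H₀.
The data do not give significant evidence of a linear association between fertilizer application rate and crop yield.

t = 0.9648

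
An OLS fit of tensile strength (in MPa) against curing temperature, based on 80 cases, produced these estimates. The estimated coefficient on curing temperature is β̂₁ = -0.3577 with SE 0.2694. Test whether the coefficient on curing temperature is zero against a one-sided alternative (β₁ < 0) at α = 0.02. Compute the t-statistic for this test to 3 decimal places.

H₀: β₁ = 0 vs H₁: β₁ < 0.
t = (β̂₁ − β₁⁰)/SE = -0.3577 / 0.2694 = -1.328.
df = n − 2 = 80 − 2 = 78.
One-sided p ≈ 0.0941, which is ≥ 0.02, so fail to reject H₀.
The data do not give significant evidence that the true slope on curing temperature is negative.

t = -1.328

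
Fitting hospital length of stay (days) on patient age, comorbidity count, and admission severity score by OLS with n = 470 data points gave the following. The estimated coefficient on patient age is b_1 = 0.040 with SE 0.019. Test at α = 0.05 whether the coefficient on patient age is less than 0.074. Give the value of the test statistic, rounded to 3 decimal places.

H₀: β₁ = 0.074 vs H₁: β₁ < 0.074.
t = (b_1 − β₁⁰)/SE = (0.040 − 0.074) / 0.019 = -1.789.
df = n − k − 1 = 470 − 3 − 1 = 466.
One-sided p ≈ 0.0371, which is < 0.05, so reject H₀.
There is evidence that the true slope on patient age is below 0.074 days per unit, holding the other predictors fixed.

t = -1.789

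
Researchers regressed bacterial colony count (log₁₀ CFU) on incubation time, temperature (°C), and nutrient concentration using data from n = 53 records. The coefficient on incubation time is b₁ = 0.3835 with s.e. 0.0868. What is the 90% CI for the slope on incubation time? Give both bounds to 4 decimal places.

df = n − k − 1 = 53 − 3 − 1 = 49.
t* = t_{0.05, 49} = 1.676551.
Margin = t* × SE = 1.676551 × 0.0868 = 0.145525.
CI: 0.3835 ± 0.145525 → (0.2380, 0.5290).
With 90% confidence, each one-unit increase in incubation time is associated with a change of between 0.2380 and 0.5290 log₁₀ CFU in bacterial colony count, holding the other predictors fixed.

(0.2380, 0.5290)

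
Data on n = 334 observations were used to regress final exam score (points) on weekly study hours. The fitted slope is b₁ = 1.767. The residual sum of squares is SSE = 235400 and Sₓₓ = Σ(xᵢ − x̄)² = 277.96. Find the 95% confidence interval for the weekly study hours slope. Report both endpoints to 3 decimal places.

MSE = SSE/(n − 2) = 235400/332 = 709.036.
SE(b₁) = √(MSE/Sₓₓ) = √(709.036/277.96) = 1.59714.
df = n − 2 = 332.
t* = t_{0.025, 332} = 1.967135.
Margin = t* × SE = 1.967135 × 1.59714 = 3.14179.
CI: 1.767 ± 3.14179 → (-1.375, 4.909).
With 95% confidence, each one-unit increase in weekly study hours is associated with a change of between -1.375 and 4.909 points in final exam score.

(-1.375, 4.909)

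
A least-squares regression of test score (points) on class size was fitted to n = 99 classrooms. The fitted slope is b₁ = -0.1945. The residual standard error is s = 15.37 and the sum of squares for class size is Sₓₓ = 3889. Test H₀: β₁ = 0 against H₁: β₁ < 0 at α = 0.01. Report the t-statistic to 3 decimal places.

t = -0.789

SE(b₁) = s/√Sₓₓ = 15.37/√3889 = 0.246465.
t = -0.1945 / 0.246465 = -0.789.
df = n − 2 = 97.
One-sided p ≈ 0.2160, which is ≥ 0.01, so fail to reject H₀.
The data do not give significant evidence that the true slope on class size is negative.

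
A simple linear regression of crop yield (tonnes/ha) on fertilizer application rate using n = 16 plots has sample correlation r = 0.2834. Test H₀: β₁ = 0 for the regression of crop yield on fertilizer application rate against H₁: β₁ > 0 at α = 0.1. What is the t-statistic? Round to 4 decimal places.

t = 1.1057

t = r·√(n − 2)/√(1 − r²) = 0.2834·√14/√0.919684 = 1.1057.
df = n − 2 = 14.
One-sided p ≈ 0.1437, which is ≥ 0.1, so fail to reject H₀.
The data do not give significant evidence of a linear association between fertilizer application rate and crop yield.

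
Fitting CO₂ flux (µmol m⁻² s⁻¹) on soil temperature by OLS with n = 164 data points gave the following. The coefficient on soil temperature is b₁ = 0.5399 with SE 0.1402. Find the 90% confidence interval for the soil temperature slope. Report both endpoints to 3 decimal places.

df = n − 2 = 164 − 2 = 162.
t* = t_{0.05, 162} = 1.654314.
Margin = t* × SE = 1.654314 × 0.1402 = 0.23193.
CI: 0.5399 ± 0.23193 → (0.308, 0.772).
With 90% confidence, each one-unit increase in soil temperature is associated with a change of between 0.308 and 0.772 µmol m⁻² s⁻¹ in CO₂ flux.

(0.308, 0.772)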